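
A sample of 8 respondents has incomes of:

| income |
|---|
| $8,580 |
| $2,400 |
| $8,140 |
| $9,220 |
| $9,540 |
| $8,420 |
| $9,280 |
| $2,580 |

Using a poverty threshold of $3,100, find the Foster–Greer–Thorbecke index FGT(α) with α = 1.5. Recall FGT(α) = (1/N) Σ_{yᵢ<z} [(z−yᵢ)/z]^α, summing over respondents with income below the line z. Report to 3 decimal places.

Incomes under z: $2,400, $2,580 (q = 2 of N = 8).
Shortfall ratios: (3100−2400)/3100 = 0.2258; (3100−2580)/3100 = 0.1677.
Raised to α = 1.5: 0.10730; 0.06870.
Sum = 0.176002; FGT(1.5) = 0.176002 / 8 = 0.022.

0.022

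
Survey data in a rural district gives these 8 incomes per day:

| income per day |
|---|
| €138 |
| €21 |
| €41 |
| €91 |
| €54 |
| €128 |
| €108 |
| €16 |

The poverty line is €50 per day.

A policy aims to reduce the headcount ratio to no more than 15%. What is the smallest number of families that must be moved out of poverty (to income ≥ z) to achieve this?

2

Currently q = 3 of N = 8 are below the line (H = 0.375).
A headcount ratio of at most 15% allows at most ⌊0.15 × 8⌋ = 1 poor families.
So at least 3 − 1 = 2 must be lifted.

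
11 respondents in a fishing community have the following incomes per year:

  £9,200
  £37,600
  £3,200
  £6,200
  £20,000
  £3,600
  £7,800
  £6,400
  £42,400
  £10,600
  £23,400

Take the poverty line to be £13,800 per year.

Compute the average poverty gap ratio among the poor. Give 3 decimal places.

Poor units: £3,200, £3,600, £6,200, £6,400, £7,800, £9,200, £10,600 (q = 7 of N = 11).
Relative gaps: 0.7681, 0.7391, 0.5507, 0.5362, 0.4348, 0.3333, 0.2319; sum = 3.594203.
I averages over the q = 7 poor units only: 3.594203 / 7 = 0.513.

0.513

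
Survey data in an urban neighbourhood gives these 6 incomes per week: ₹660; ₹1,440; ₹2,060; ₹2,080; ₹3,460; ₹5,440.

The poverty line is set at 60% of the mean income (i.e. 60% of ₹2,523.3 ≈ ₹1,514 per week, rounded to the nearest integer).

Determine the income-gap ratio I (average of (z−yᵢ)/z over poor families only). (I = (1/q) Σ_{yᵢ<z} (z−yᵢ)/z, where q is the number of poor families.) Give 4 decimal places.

0.3065

Below the line: ₹660, ₹1,440 (q = 2 of N = 6).
Relative gaps: 0.5641, 0.0489; sum = 0.612946.
I averages over the q = 2 poor units only: 0.612946 / 2 = 0.3065.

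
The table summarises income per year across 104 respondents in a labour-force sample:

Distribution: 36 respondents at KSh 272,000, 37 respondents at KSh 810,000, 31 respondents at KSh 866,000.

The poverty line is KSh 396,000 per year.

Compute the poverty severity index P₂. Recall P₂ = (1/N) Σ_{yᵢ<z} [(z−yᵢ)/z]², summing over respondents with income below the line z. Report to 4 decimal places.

Incomes under z: 36×KSh 272,000 (q = 36 of N = 104).
Normalized shortfalls: (396000−272000)/396000 = 0.3131 (×36).
Squared: 0.0981 (×36).
Sum = 3.529844; P₂ = 3.529844 / 104 = 0.0339.

0.0339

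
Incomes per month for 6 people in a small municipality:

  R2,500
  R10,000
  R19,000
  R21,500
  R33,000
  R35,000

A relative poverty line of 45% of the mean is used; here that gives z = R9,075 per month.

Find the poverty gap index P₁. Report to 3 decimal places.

Below the line: R2,500 (q = 1 of N = 6).
Gap ratios (z−y)/z: (9075−2500)/9075 = 0.7245.
Σ = 0.724518. Dividing by the full population N = 6 gives P₁ = 0.121.

0.121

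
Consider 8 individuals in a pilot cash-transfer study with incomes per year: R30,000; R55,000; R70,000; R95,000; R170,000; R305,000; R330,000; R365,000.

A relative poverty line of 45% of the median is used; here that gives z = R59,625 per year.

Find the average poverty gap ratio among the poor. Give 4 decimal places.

Poor units: R30,000, R55,000 (q = 2 of N = 8).
Shortfall ratios (z−y)/z: 0.4969, 0.0776; sum = 0.574423.
The income-gap ratio divides by q (the poor only): 0.574423 / 2 = 0.2872.

0.2872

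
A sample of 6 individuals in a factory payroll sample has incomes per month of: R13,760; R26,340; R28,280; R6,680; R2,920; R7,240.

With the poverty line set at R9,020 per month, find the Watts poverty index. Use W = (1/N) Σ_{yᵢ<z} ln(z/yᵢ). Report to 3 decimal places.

Below the line: R2,920, R6,680, R7,240 (q = 3 of N = 6).
ln(z/y) terms: ln(9020/2920) = 1.1279; ln(9020/6680) = 0.3003; ln(9020/7240) = 0.2198.
W = 1.648010 / 6 = 0.275.

0.275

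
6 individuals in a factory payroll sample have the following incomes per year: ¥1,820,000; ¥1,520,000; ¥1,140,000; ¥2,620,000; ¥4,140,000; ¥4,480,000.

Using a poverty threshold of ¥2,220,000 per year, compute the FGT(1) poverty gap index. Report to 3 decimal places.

0.164

Below the line: ¥1,140,000, ¥1,520,000, ¥1,820,000 (q = 3 of N = 6).
Shortfall ratios: (2220000−1140000)/2220000 = 0.4865; (2220000−1520000)/2220000 = 0.3153; (2220000−1820000)/2220000 = 0.1802.
Sum of shortfalls = 0.981982; P₁ averages over all N: 0.981982 / 6 = 0.164.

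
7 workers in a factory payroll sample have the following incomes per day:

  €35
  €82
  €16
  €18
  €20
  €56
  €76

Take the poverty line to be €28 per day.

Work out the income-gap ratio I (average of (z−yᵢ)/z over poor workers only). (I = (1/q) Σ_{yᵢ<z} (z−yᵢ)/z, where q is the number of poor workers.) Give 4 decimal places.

Below z: €16, €18, €20 (q = 3 of N = 7).
Relative gaps: 0.4286, 0.3571, 0.2857; sum = 1.071429.
The income-gap ratio divides by q (the poor only): 1.071429 / 3 = 0.3571.

0.3571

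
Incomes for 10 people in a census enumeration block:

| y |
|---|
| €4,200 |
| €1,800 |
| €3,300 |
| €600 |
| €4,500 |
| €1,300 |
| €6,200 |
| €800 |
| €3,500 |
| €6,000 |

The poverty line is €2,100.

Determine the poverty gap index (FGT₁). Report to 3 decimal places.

0.186

Incomes under z: €600, €800, €1,300, €1,800 (q = 4 of N = 10).
Shortfall ratios: (2100−600)/2100 = 0.7143; (2100−800)/2100 = 0.6190; (2100−1300)/2100 = 0.3810; (2100−1800)/2100 = 0.1429.
Σ = 1.857143. Dividing by the full population N = 10 gives P₁ = 0.186.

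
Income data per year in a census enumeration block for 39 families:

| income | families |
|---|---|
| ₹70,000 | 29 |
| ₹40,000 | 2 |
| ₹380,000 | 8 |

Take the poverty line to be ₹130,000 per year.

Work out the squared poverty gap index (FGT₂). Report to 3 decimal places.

Incomes under z: 2×₹40,000, 29×₹70,000 (q = 31 of N = 39).
Normalized shortfalls: (130000−40000)/130000 = 0.6923 (×2); (130000−70000)/130000 = 0.4615 (×29).
Squared: 0.4793 (×2); 0.2130 (×29).
Sum = 7.136095; P₂ = 7.136095 / 39 = 0.183.

0.183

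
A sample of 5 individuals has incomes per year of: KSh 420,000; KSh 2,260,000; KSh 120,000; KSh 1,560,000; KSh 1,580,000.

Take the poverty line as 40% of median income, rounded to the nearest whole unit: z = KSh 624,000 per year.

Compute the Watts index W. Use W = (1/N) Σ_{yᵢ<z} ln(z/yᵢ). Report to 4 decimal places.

Incomes under z: KSh 120,000, KSh 420,000 (q = 2 of N = 5).
Log shortfalls: ln(624000/120000) = 1.6487; ln(624000/420000) = 0.3959.
W = 2.044554 / 5 = 0.4089.

0.4089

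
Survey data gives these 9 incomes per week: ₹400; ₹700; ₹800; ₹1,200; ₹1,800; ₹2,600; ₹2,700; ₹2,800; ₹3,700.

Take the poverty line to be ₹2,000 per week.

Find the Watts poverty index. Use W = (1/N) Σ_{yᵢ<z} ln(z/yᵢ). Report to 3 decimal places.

0.466

Below the line: ₹400, ₹700, ₹800, ₹1,200, ₹1,800 (q = 5 of N = 9).
Log shortfalls: ln(2000/400) = 1.6094; ln(2000/700) = 1.0498; ln(2000/800) = 0.9163; ln(2000/1200) = 0.5108; ln(2000/1800) = 0.1054.
W = 4.191737 / 9 = 0.466.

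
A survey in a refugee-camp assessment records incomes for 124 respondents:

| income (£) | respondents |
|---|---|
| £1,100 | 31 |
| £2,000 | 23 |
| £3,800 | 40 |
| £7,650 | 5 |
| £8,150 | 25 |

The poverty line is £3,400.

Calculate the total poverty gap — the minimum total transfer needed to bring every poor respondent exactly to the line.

£103,500

Incomes under z: 31×£1,100, 23×£2,000 (q = 54 of N = 124).
Individual gaps: 31×(3400−1100) = 71300; 23×(3400−2000) = 32200.
Aggregate gap = £103,500.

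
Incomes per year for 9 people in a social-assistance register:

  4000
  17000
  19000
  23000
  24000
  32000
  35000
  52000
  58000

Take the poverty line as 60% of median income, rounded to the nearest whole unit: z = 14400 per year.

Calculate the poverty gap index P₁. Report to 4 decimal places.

0.0802

Incomes under z: 4000 (q = 1 of N = 9).
Normalized shortfalls: (14400−4000)/14400 = 0.7222.
Σ = 0.722222. Dividing by the full population N = 9 gives P₁ = 0.0802.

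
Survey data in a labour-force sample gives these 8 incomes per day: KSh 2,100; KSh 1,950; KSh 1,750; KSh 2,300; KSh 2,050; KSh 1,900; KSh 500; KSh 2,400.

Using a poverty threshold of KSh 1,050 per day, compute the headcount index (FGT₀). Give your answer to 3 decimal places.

1 of the 8 respondents have income below KSh 1,050.
H = 1/8 = 0.125.

0.125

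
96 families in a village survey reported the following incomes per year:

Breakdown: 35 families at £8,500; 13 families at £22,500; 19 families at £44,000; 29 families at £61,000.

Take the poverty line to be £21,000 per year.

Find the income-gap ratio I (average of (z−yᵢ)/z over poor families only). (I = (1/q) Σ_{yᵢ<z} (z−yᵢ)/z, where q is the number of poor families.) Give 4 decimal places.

Below z: 35×£8,500 (q = 35 of N = 96).
Shortfall ratios (z−y)/z: 0.5952 (×35); sum = 20.833333.
I averages over the q = 35 poor units only: 20.833333 / 35 = 0.5952.

0.5952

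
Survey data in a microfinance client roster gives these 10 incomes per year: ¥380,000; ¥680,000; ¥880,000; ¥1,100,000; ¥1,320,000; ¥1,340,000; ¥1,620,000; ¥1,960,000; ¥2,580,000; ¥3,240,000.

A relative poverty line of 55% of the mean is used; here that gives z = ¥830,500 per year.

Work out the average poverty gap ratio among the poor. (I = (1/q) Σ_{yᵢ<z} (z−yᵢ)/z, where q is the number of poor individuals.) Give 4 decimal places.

0.3618

Below the line: ¥380,000, ¥680,000 (q = 2 of N = 10).
Shortfall ratios (z−y)/z: 0.5424, 0.1812; sum = 0.723660.
The income-gap ratio divides by q (the poor only): 0.723660 / 2 = 0.3618.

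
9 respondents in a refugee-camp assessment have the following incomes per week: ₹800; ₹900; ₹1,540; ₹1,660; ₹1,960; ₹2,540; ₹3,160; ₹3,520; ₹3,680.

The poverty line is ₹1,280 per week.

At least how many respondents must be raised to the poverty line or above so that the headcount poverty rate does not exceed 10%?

2

Currently q = 2 of N = 9 are below the line (H = 0.222).
A headcount ratio of at most 10% allows at most ⌊0.10 × 9⌋ = 0 poor respondents.
So at least 2 − 0 = 2 must be lifted.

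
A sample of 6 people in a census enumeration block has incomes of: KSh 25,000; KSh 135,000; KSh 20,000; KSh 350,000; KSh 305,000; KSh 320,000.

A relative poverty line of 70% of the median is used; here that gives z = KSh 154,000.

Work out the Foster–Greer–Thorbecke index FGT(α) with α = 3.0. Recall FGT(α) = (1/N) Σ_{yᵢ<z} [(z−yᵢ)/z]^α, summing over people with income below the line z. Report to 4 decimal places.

0.2081

Incomes under z: KSh 20,000, KSh 25,000, KSh 135,000 (q = 3 of N = 6).
Shortfall ratios: (154000−20000)/154000 = 0.8701; (154000−25000)/154000 = 0.8377; (154000−135000)/154000 = 0.1234.
Raised to α = 3.0: 0.65880; 0.58777; 0.00188.
Sum = 1.248445; FGT(3.0) = 1.248445 / 6 = 0.2081.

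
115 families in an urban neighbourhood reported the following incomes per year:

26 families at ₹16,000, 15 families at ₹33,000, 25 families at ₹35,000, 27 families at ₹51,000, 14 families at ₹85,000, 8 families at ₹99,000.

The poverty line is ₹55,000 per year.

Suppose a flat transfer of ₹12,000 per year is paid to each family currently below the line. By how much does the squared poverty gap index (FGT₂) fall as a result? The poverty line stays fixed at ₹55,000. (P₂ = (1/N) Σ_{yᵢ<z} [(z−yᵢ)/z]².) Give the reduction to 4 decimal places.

0.1011

Before: below the line — 26×₹16,000, 15×₹33,000, 25×₹35,000, 27×₹51,000; squared poverty gap index (FGT₂) = 0.164536.
After the ₹12,000 transfer: below the line — 26×₹28,000, 15×₹45,000, 25×₹47,000; squared poverty gap index (FGT₂) = 0.063396.
Reduction = 0.164536 − 0.063396 = 0.1011.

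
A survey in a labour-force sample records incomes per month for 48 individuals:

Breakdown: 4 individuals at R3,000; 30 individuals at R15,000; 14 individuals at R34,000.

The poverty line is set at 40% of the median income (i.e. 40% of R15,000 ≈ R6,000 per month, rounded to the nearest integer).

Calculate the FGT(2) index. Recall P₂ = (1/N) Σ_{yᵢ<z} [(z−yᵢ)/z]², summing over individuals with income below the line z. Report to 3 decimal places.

0.021

Poor units: 4×R3,000 (q = 4 of N = 48).
Normalized shortfalls: (6000−3000)/6000 = 0.5000 (×4).
Squared: 0.2500 (×4).
Sum = 1.000000; P₂ = 1.000000 / 48 = 0.021.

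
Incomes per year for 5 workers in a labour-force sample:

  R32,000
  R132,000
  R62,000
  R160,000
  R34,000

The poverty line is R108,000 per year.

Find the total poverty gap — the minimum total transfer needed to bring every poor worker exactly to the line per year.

R196,000

Incomes under z: R32,000, R34,000, R62,000 (q = 3 of N = 5).
Individual gaps: 108000−32000 = 76000; 108000−34000 = 74000; 108000−62000 = 46000.
Aggregate gap = R196,000.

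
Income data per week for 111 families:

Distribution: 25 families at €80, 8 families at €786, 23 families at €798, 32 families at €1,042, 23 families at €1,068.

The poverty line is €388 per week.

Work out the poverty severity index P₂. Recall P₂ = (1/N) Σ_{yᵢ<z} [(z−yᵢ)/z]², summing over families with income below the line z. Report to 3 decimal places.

0.142

Poor units: 25×€80 (q = 25 of N = 111).
Shortfall ratios: (388−80)/388 = 0.7938 (×25).
Squared: 0.6301 (×25).
Sum = 15.753534; P₂ = 15.753534 / 111 = 0.142.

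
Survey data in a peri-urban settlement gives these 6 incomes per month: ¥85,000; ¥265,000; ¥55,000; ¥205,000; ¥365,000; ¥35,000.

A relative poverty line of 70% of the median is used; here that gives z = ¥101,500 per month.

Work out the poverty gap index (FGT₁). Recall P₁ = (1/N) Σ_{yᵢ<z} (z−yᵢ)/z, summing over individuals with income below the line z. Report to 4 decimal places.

Below the line: ¥35,000, ¥55,000, ¥85,000 (q = 3 of N = 6).
Normalized shortfalls: (101500−35000)/101500 = 0.6552; (101500−55000)/101500 = 0.4581; (101500−85000)/101500 = 0.1626.
Sum of shortfalls = 1.275862; P₁ averages over all N: 1.275862 / 6 = 0.2126.

0.2126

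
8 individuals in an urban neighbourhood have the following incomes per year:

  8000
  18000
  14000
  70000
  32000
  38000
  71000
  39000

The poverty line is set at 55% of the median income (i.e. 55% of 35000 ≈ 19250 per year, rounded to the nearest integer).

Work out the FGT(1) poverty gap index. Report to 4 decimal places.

0.1153

Incomes under z: 8000, 14000, 18000 (q = 3 of N = 8).
Shortfall ratios: (19250−8000)/19250 = 0.5844; (19250−14000)/19250 = 0.2727; (19250−18000)/19250 = 0.0649.
Sum of shortfalls = 0.922078; P₁ averages over all N: 0.922078 / 8 = 0.1153.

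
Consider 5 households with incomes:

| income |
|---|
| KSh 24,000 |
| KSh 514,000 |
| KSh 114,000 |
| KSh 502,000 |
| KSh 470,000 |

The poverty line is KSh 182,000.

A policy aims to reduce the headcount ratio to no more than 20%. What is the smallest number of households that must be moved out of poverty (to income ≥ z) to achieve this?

1

Currently q = 2 of N = 5 are below the line (H = 0.400).
A headcount ratio of at most 20% allows at most ⌊0.20 × 5⌋ = 1 poor households.
So at least 2 − 1 = 1 must be lifted.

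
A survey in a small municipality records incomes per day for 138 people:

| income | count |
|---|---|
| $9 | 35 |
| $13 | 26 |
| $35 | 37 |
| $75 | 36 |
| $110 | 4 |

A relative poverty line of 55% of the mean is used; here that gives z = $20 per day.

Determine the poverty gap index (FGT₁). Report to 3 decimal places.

0.205

Poor units: 35×$9, 26×$13 (q = 61 of N = 138).
Gap ratios (z−y)/z: (20−9)/20 = 0.5500 (×35); (20−13)/20 = 0.3500 (×26).
Sum of shortfalls = 28.350000; P₁ averages over all N: 28.350000 / 138 = 0.205.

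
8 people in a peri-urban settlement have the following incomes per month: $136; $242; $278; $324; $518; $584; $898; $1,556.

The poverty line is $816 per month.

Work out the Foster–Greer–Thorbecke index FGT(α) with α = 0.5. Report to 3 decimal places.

Below the line: $136, $242, $278, $324, $518, $584 (q = 6 of N = 8).
Shortfall ratios: (816−136)/816 = 0.8333; (816−242)/816 = 0.7034; (816−278)/816 = 0.6593; (816−324)/816 = 0.6029; (816−518)/816 = 0.3652; (816−584)/816 = 0.2843.
Raised to α = 0.5: 0.91287; 0.83871; 0.81198; 0.77649; 0.60431; 0.53321.
Sum = 4.477579; FGT(0.5) = 4.477579 / 8 = 0.560.

0.560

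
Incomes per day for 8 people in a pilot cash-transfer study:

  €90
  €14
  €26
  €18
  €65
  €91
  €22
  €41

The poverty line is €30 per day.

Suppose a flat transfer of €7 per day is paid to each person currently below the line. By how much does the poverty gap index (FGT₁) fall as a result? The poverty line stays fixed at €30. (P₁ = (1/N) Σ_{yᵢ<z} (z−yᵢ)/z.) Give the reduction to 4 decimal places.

Before: below the line — €14, €18, €22, €26; poverty gap index (FGT₁) = 0.166667.
After the €7 transfer: below the line — €21, €25, €29; poverty gap index (FGT₁) = 0.062500.
Reduction = 0.166667 − 0.062500 = 0.1042.

0.1042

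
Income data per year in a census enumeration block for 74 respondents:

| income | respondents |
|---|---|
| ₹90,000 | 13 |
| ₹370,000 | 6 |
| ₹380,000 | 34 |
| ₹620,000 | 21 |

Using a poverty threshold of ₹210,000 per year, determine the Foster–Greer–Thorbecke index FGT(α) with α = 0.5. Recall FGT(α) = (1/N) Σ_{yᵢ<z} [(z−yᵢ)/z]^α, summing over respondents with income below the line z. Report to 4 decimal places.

0.1328

Below the line: 13×₹90,000 (q = 13 of N = 74).
Normalized shortfalls: (210000−90000)/210000 = 0.5714 (×13).
Raised to α = 0.5: 0.75593 (×13).
Sum = 9.827076; FGT(0.5) = 9.827076 / 74 = 0.1328.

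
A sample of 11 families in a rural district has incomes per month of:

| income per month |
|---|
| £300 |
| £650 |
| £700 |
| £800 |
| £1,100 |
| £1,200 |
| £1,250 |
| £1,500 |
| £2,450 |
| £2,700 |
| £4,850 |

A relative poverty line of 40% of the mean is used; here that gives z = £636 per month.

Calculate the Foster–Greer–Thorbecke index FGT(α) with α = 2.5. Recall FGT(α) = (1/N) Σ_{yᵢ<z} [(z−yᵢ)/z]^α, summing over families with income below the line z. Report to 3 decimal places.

Below z: £300 (q = 1 of N = 11).
Relative gaps: (636−300)/636 = 0.5283.
Raised to α = 2.5: 0.20286.
Sum = 0.202864; FGT(2.5) = 0.202864 / 11 = 0.018.

0.018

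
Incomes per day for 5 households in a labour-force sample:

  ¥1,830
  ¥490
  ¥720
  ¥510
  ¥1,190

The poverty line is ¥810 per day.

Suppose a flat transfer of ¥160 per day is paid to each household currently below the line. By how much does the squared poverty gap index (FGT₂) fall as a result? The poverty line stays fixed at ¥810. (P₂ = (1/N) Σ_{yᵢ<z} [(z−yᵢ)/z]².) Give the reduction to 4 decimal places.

0.0473

Before: below the line — ¥490, ¥510, ¥720; squared poverty gap index (FGT₂) = 0.061119.
After the ¥160 transfer: below the line — ¥650, ¥670; squared poverty gap index (FGT₂) = 0.013778.
Reduction = 0.061119 − 0.013778 = 0.0473.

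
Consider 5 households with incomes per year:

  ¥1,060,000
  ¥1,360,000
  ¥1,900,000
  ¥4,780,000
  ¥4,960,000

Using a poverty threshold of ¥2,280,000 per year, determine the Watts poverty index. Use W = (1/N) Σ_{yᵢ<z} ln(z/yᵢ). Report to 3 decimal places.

Poor units: ¥1,060,000, ¥1,360,000, ¥1,900,000 (q = 3 of N = 5).
ln(z/y) terms: ln(2280000/1060000) = 0.7659; ln(2280000/1360000) = 0.5167; ln(2280000/1900000) = 0.1823.
W = 1.464919 / 5 = 0.293.

0.293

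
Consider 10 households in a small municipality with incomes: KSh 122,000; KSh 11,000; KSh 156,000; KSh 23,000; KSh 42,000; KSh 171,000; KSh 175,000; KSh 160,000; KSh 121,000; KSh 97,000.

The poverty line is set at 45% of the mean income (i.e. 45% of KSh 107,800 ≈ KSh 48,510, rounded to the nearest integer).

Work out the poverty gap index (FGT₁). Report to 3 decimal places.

0.143

Incomes under z: KSh 11,000, KSh 23,000, KSh 42,000 (q = 3 of N = 10).
Shortfall ratios: (48510−11000)/48510 = 0.7732; (48510−23000)/48510 = 0.5259; (48510−42000)/48510 = 0.1342.
Sum of shortfalls = 1.433313; P₁ averages over all N: 1.433313 / 10 = 0.143.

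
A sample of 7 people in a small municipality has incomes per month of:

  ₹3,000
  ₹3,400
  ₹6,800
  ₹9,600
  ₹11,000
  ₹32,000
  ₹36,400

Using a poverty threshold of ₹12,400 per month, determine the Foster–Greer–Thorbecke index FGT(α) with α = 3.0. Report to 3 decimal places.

0.132

Below the line: ₹3,000, ₹3,400, ₹6,800, ₹9,600, ₹11,000 (q = 5 of N = 7).
Gap ratios (z−y)/z: (12400−3000)/12400 = 0.7581; (12400−3400)/12400 = 0.7258; (12400−6800)/12400 = 0.4516; (12400−9600)/12400 = 0.2258; (12400−11000)/12400 = 0.1129.
Raised to α = 3.0: 0.43563; 0.38235; 0.09211; 0.01151; 0.00144.
Sum = 0.923043; FGT(3.0) = 0.923043 / 7 = 0.132.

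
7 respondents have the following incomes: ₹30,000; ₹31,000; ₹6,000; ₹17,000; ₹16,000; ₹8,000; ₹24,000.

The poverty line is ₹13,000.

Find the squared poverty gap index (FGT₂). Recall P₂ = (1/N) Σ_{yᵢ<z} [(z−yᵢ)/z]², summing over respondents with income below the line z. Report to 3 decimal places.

0.063

Poor units: ₹6,000, ₹8,000 (q = 2 of N = 7).
Shortfall ratios: (13000−6000)/13000 = 0.5385; (13000−8000)/13000 = 0.3846.
Squared: 0.2899; 0.1479.
Sum = 0.437870; P₂ = 0.437870 / 7 = 0.063.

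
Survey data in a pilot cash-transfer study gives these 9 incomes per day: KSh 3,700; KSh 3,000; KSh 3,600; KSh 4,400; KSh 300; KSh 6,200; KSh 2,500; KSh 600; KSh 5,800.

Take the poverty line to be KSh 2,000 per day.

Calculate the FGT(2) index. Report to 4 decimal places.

Below the line: KSh 300, KSh 600 (q = 2 of N = 9).
Shortfall ratios: (2000−300)/2000 = 0.8500; (2000−600)/2000 = 0.7000.
Squared: 0.7225; 0.4900.
Sum = 1.212500; P₂ = 1.212500 / 9 = 0.1347.

0.1347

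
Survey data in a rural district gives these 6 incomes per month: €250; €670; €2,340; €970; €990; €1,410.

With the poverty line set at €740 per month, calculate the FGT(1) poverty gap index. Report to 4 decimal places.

0.1261

Poor units: €250, €670 (q = 2 of N = 6).
Normalized shortfalls: (740−250)/740 = 0.6622; (740−670)/740 = 0.0946.
Sum of shortfalls = 0.756757; P₁ averages over all N: 0.756757 / 6 = 0.1261.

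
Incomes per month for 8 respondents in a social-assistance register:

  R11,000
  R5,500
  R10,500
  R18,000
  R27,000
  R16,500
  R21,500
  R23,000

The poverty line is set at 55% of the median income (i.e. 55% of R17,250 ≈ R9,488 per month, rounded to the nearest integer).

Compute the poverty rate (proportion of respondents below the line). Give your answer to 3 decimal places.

1 of the 8 respondents have income below R9,488.
H = 1/8 = 0.125.

0.125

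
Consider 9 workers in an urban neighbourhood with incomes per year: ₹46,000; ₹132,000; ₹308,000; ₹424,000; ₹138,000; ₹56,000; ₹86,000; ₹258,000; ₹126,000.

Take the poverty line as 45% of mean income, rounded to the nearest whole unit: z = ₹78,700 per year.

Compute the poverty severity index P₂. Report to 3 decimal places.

Below z: ₹46,000, ₹56,000 (q = 2 of N = 9).
Gap ratios (z−y)/z: (78700−46000)/78700 = 0.4155; (78700−56000)/78700 = 0.2884.
Squared: 0.1726; 0.0832.
Sum = 0.255838; P₂ = 0.255838 / 9 = 0.028.

0.028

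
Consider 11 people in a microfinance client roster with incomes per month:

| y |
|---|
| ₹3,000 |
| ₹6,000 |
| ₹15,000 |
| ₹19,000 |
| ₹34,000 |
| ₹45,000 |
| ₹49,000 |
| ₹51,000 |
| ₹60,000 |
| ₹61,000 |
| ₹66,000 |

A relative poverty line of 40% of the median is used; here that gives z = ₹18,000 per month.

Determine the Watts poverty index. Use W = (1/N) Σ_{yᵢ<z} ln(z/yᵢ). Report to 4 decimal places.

0.2793

Poor units: ₹3,000, ₹6,000, ₹15,000 (q = 3 of N = 11).
Log shortfalls: ln(18000/3000) = 1.7918; ln(18000/6000) = 1.0986; ln(18000/15000) = 0.1823.
W = 3.072693 / 11 = 0.2793.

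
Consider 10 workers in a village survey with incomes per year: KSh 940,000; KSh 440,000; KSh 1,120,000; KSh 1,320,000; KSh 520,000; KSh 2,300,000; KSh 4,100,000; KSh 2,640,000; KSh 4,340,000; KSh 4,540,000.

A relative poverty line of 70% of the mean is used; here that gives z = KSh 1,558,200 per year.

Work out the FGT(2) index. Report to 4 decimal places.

0.1219

Below the line: KSh 440,000, KSh 520,000, KSh 940,000, KSh 1,120,000, KSh 1,320,000 (q = 5 of N = 10).
Shortfall ratios: (1558200−440000)/1558200 = 0.7176; (1558200−520000)/1558200 = 0.6663; (1558200−940000)/1558200 = 0.3967; (1558200−1120000)/1558200 = 0.2812; (1558200−1320000)/1558200 = 0.1529.
Squared: 0.5150; 0.4439; 0.1574; 0.0791; 0.0234.
Sum = 1.218771; P₂ = 1.218771 / 10 = 0.1219.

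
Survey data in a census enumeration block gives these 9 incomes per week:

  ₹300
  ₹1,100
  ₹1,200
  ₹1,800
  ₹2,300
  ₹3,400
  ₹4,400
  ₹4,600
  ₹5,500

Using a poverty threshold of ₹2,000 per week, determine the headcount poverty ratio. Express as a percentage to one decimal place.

4 of the 9 households have income below ₹2,000.
H = 4/9 = 44.4%.

44.4%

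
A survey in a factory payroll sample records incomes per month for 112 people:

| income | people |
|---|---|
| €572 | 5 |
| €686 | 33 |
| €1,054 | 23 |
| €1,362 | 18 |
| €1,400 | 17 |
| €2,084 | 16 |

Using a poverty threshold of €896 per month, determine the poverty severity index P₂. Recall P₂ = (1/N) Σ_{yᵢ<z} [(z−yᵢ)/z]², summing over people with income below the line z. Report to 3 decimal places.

Below the line: 5×€572, 33×€686 (q = 38 of N = 112).
Gap ratios (z−y)/z: (896−572)/896 = 0.3616 (×5); (896−686)/896 = 0.2344 (×33).
Squared: 0.1308 (×5); 0.0549 (×33).
Sum = 2.466543; P₂ = 2.466543 / 112 = 0.022.

0.022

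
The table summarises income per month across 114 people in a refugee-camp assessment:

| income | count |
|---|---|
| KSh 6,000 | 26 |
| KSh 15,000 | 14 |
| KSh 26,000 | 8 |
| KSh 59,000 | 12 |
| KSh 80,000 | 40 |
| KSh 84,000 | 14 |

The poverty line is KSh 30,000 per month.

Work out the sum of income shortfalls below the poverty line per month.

KSh 866,000

Below the line: 26×KSh 6,000, 14×KSh 15,000, 8×KSh 26,000 (q = 48 of N = 114).
Individual gaps: 26×(30000−6000) = 624000; 14×(30000−15000) = 210000; 8×(30000−26000) = 32000.
Aggregate gap = KSh 866,000.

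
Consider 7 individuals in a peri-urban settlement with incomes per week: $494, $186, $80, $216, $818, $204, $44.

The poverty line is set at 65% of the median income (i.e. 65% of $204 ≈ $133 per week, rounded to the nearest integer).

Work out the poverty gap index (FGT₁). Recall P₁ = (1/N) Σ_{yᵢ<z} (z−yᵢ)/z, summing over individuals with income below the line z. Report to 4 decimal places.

Below z: $44, $80 (q = 2 of N = 7).
Shortfall ratios: (133−44)/133 = 0.6692; (133−80)/133 = 0.3985.
Sum of shortfalls = 1.067669; P₁ averages over all N: 1.067669 / 7 = 0.1525.

0.1525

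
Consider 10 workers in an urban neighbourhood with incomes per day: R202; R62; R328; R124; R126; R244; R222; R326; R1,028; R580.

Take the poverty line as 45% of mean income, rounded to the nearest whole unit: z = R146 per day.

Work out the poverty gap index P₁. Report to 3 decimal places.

Below z: R62, R124, R126 (q = 3 of N = 10).
Normalized shortfalls: (146−62)/146 = 0.5753; (146−124)/146 = 0.1507; (146−126)/146 = 0.1370.
Sum of shortfalls = 0.863014; P₁ averages over all N: 0.863014 / 10 = 0.086.

0.086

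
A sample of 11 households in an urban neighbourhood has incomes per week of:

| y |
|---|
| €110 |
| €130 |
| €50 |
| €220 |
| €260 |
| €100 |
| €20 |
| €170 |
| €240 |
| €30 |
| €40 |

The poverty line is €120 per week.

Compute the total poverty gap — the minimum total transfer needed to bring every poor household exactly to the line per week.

€370

Poor units: €20, €30, €40, €50, €100, €110 (q = 6 of N = 11).
Individual gaps: 120−20 = 100; 120−30 = 90; 120−40 = 80; 120−50 = 70; 120−100 = 20; 120−110 = 10.
Aggregate gap = €370.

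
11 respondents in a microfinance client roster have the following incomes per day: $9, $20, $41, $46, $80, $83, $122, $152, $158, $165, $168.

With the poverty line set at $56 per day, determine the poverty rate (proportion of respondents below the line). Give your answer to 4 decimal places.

0.3636

4 of the 11 respondents have income below $56.
H = 4/11 = 0.3636.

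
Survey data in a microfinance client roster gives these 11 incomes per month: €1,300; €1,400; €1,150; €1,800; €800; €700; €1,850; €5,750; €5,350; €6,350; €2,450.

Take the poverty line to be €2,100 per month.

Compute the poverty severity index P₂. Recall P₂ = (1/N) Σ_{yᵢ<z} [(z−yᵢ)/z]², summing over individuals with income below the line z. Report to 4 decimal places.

0.1203

Below the line: €700, €800, €1,150, €1,300, €1,400, €1,800, €1,850 (q = 7 of N = 11).
Relative gaps: (2100−700)/2100 = 0.6667; (2100−800)/2100 = 0.6190; (2100−1150)/2100 = 0.4524; (2100−1300)/2100 = 0.3810; (2100−1400)/2100 = 0.3333; (2100−1800)/2100 = 0.1429; (2100−1850)/2100 = 0.1190.
Squared: 0.4444; 0.3832; 0.2046; 0.1451; 0.1111; 0.0204; 0.0142.
Sum = 1.323129; P₂ = 1.323129 / 11 = 0.1203.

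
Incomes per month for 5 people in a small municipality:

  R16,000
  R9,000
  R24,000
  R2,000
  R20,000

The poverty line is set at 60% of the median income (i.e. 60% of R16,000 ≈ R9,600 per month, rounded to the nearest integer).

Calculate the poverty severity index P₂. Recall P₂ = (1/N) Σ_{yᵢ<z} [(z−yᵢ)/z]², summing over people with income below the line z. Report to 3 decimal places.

Below z: R2,000, R9,000 (q = 2 of N = 5).
Relative gaps: (9600−2000)/9600 = 0.7917; (9600−9000)/9600 = 0.0625.
Squared: 0.6267; 0.0039.
Sum = 0.630642; P₂ = 0.630642 / 5 = 0.126.

0.126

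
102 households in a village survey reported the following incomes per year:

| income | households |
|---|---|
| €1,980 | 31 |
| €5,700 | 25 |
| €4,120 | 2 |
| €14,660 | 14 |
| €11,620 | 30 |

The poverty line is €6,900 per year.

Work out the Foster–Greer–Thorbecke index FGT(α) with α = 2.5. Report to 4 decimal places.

0.1356

Incomes under z: 31×€1,980, 2×€4,120, 25×€5,700 (q = 58 of N = 102).
Gap ratios (z−y)/z: (6900−1980)/6900 = 0.7130 (×31); (6900−4120)/6900 = 0.4029 (×2); (6900−5700)/6900 = 0.1739 (×25).
Raised to α = 2.5: 0.42933 (×31); 0.10304 (×2); 0.01261 (×25).
Sum = 13.830599; FGT(2.5) = 13.830599 / 102 = 0.1356.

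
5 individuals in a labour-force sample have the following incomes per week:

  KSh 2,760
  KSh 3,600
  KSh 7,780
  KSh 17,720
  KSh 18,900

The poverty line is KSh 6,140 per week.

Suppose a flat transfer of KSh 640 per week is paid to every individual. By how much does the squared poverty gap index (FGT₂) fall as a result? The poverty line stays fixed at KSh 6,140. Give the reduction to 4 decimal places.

Before: below the line — KSh 2,760, KSh 3,600; squared poverty gap index (FGT₂) = 0.094834.
After the KSh 640 transfer: below the line — KSh 3,400, KSh 4,240; squared poverty gap index (FGT₂) = 0.058980.
Reduction = 0.094834 − 0.058980 = 0.0359.

0.0359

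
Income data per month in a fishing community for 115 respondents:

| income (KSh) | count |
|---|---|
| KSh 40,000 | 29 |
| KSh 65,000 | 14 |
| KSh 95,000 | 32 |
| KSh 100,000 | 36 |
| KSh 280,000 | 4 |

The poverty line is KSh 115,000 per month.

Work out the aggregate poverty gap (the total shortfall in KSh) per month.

KSh 4,055,000

Poor units: 29×KSh 40,000, 14×KSh 65,000, 32×KSh 95,000, 36×KSh 100,000 (q = 111 of N = 115).
Individual gaps: 29×(115000−40000) = 2175000; 14×(115000−65000) = 700000; 32×(115000−95000) = 640000; 36×(115000−100000) = 540000.
Aggregate gap = KSh 4,055,000.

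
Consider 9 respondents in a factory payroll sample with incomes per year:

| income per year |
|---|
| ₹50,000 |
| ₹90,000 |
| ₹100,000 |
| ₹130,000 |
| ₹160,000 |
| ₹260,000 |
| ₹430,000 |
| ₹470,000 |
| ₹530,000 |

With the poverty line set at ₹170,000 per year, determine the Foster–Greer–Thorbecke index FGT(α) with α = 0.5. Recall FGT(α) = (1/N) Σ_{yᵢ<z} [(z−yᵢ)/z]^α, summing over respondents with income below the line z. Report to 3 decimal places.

0.322

Below the line: ₹50,000, ₹90,000, ₹100,000, ₹130,000, ₹160,000 (q = 5 of N = 9).
Shortfall ratios: (170000−50000)/170000 = 0.7059; (170000−90000)/170000 = 0.4706; (170000−100000)/170000 = 0.4118; (170000−130000)/170000 = 0.2353; (170000−160000)/170000 = 0.0588.
Raised to α = 0.5: 0.84017; 0.68599; 0.64169; 0.48507; 0.24254.
Sum = 2.895458; FGT(0.5) = 2.895458 / 9 = 0.322.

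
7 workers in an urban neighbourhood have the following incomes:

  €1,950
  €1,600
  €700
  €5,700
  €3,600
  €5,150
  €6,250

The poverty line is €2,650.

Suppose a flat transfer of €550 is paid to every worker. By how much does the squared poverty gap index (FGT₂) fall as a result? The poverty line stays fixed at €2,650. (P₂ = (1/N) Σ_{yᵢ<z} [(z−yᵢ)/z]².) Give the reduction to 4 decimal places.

Before: below the line — €700, €1,600, €1,950; squared poverty gap index (FGT₂) = 0.109749.
After the €550 transfer: below the line — €1,250, €2,150, €2,500; squared poverty gap index (FGT₂) = 0.045415.
Reduction = 0.109749 − 0.045415 = 0.0643.

0.0643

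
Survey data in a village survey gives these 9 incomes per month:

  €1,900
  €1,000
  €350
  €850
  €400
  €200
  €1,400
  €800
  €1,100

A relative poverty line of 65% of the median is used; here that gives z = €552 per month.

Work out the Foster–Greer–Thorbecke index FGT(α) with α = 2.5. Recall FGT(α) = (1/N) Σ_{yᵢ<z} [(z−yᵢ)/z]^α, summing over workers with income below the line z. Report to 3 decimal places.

0.050

Incomes under z: €200, €350, €400 (q = 3 of N = 9).
Normalized shortfalls: (552−200)/552 = 0.6377; (552−350)/552 = 0.3659; (552−400)/552 = 0.2754.
Raised to α = 2.5: 0.32472; 0.08101; 0.03979.
Sum = 0.445517; FGT(2.5) = 0.445517 / 9 = 0.050.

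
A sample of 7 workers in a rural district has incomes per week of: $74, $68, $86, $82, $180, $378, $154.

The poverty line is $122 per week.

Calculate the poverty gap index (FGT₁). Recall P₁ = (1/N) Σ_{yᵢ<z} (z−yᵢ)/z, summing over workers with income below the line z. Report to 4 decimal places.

Incomes under z: $68, $74, $82, $86 (q = 4 of N = 7).
Normalized shortfalls: (122−68)/122 = 0.4426; (122−74)/122 = 0.3934; (122−82)/122 = 0.3279; (122−86)/122 = 0.2951.
Sum of shortfalls = 1.459016; P₁ averages over all N: 1.459016 / 7 = 0.2084.

0.2084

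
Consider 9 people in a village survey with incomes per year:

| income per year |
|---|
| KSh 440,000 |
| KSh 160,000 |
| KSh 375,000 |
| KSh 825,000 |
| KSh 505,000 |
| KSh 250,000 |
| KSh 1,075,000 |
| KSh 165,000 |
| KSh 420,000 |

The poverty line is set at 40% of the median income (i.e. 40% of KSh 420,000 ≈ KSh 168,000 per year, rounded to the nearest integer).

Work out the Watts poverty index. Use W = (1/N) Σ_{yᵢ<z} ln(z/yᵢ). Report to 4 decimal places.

0.0074

Incomes under z: KSh 160,000, KSh 165,000 (q = 2 of N = 9).
ln(z/y) terms: ln(168000/160000) = 0.0488; ln(168000/165000) = 0.0180.
W = 0.066809 / 9 = 0.0074.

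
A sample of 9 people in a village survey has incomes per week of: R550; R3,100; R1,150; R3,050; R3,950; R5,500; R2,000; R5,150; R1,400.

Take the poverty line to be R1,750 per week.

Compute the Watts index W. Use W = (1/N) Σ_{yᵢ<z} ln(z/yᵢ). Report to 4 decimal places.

0.2001

Poor units: R550, R1,150, R1,400 (q = 3 of N = 9).
Log shortfalls: ln(1750/550) = 1.1575; ln(1750/1150) = 0.4199; ln(1750/1400) = 0.2231.
W = 1.800450 / 9 = 0.2001.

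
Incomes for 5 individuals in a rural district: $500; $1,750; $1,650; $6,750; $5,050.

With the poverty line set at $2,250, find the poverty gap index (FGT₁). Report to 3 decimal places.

Incomes under z: $500, $1,650, $1,750 (q = 3 of N = 5).
Normalized shortfalls: (2250−500)/2250 = 0.7778; (2250−1650)/2250 = 0.2667; (2250−1750)/2250 = 0.2222.
Σ = 1.266667. Dividing by the full population N = 5 gives P₁ = 0.253.

0.253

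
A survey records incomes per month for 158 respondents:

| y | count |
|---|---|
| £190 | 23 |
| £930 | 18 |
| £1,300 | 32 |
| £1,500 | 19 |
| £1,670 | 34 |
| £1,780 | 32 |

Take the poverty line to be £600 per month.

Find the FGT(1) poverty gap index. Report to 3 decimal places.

Poor units: 23×£190 (q = 23 of N = 158).
Shortfall ratios: (600−190)/600 = 0.6833 (×23).
Σ = 15.716667. Dividing by the full population N = 158 gives P₁ = 0.099.

0.099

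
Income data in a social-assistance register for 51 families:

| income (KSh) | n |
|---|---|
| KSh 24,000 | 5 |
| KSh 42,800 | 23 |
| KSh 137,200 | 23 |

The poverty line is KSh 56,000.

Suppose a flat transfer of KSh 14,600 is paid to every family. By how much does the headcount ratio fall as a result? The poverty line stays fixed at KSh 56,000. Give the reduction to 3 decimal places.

Before: below the line — 5×KSh 24,000, 23×KSh 42,800; headcount ratio = 0.54902.
After the KSh 14,600 transfer: below the line — 5×KSh 38,600; headcount ratio = 0.09804.
Reduction = 0.54902 − 0.09804 = 0.451.

0.451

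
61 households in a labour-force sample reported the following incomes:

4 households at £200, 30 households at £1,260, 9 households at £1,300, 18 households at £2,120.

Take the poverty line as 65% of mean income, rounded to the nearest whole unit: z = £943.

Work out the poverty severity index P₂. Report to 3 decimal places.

Incomes under z: 4×£200 (q = 4 of N = 61).
Normalized shortfalls: (943−200)/943 = 0.7879 (×4).
Squared: 0.6208 (×4).
Sum = 2.483214; P₂ = 2.483214 / 61 = 0.041.

0.041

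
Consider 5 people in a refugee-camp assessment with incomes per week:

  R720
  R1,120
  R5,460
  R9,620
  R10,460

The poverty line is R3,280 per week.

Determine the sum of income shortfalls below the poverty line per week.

Below z: R720, R1,120 (q = 2 of N = 5).
Individual gaps: 3280−720 = 2560; 3280−1120 = 2160.
Aggregate gap = R4,720.

R4,720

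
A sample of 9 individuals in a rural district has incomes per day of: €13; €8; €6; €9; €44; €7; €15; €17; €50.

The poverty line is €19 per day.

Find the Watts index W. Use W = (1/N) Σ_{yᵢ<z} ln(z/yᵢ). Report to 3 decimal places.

Incomes under z: €6, €7, €8, €9, €13, €15, €17 (q = 7 of N = 9).
Log shortfalls: ln(19/6) = 1.1527; ln(19/7) = 0.9985; ln(19/8) = 0.8650; ln(19/9) = 0.7472; ln(19/13) = 0.3795; ln(19/15) = 0.2364; ln(19/17) = 0.1112.
W = 4.490524 / 9 = 0.499.

0.499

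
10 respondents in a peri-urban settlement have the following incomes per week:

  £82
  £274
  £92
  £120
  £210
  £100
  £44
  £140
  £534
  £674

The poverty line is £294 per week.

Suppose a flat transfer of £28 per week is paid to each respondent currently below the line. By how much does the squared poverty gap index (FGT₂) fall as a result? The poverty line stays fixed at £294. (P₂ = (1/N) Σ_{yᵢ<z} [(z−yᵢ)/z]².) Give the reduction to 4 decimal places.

Before: below the line — £44, £82, £92, £100, £120, £140, £210, £274; squared poverty gap index (FGT₂) = 0.286145.
After the £28 transfer: below the line — £72, £110, £120, £128, £148, £168, £238; squared poverty gap index (FGT₂) = 0.209751.
Reduction = 0.286145 − 0.209751 = 0.0764.

0.0764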